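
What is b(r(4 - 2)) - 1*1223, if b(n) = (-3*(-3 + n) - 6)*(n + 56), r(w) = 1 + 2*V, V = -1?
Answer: -893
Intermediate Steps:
r(w) = -1 (r(w) = 1 + 2*(-1) = 1 - 2 = -1)
b(n) = (3 - 3*n)*(56 + n) (b(n) = ((9 - 3*n) - 6)*(56 + n) = (3 - 3*n)*(56 + n))
b(r(4 - 2)) - 1*1223 = (168 - 165*(-1) - 3*(-1)²) - 1*1223 = (168 + 165 - 3*1) - 1223 = (168 + 165 - 3) - 1223 = 330 - 1223 = -893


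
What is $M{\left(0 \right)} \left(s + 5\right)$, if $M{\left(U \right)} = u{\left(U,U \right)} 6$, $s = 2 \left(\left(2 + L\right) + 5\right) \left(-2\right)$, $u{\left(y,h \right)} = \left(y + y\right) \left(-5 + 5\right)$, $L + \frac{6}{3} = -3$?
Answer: $0$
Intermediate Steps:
$L = -5$ ($L = -2 - 3 = -5$)
$u{\left(y,h \right)} = 0$ ($u{\left(y,h \right)} = 2 y 0 = 0$)
$s = -8$ ($s = 2 \left(\left(2 - 5\right) + 5\right) \left(-2\right) = 2 \left(-3 + 5\right) \left(-2\right) = 2 \cdot 2 \left(-2\right) = 4 \left(-2\right) = -8$)
$M{\left(U \right)} = 0$ ($M{\left(U \right)} = 0 \cdot 6 = 0$)
$M{\left(0 \right)} \left(s + 5\right) = 0 \left(-8 + 5\right) = 0 \left(-3\right) = 0$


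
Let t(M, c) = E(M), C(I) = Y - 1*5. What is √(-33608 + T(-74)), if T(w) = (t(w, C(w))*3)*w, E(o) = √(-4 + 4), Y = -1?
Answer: 2*I*√8402 ≈ 183.32*I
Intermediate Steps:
C(I) = -6 (C(I) = -1 - 1*5 = -1 - 5 = -6)
E(o) = 0 (E(o) = √0 = 0)
t(M, c) = 0
T(w) = 0 (T(w) = (0*3)*w = 0*w = 0)
√(-33608 + T(-74)) = √(-33608 + 0) = √(-33608) = 2*I*√8402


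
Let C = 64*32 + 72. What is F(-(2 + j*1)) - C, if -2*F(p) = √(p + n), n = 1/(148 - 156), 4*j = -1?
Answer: -2120 - I*√30/8 ≈ -2120.0 - 0.68465*I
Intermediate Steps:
j = -¼ (j = (¼)*(-1) = -¼ ≈ -0.25000)
C = 2120 (C = 2048 + 72 = 2120)
n = -⅛ (n = 1/(-8) = -⅛ ≈ -0.12500)
F(p) = -√(-⅛ + p)/2 (F(p) = -√(p - ⅛)/2 = -√(-⅛ + p)/2)
F(-(2 + j*1)) - C = -√(-2 + 16*(-(2 - ¼*1)))/8 - 1*2120 = -√(-2 + 16*(-(2 - ¼)))/8 - 2120 = -√(-2 + 16*(-1*7/4))/8 - 2120 = -√(-2 + 16*(-7/4))/8 - 2120 = -√(-2 - 28)/8 - 2120 = -I*√30/8 - 2120 = -2120 - I*√30/8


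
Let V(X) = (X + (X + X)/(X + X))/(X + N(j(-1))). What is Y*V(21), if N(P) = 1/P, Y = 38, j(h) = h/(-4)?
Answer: 836/25 ≈ 33.440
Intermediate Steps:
j(h) = -h/4 (j(h) = h*(-¼) = -h/4)
V(X) = (1 + X)/(4 + X) (V(X) = (X + (X + X)/(X + X))/(X + 1/(-¼*(-1))) = (X + (2*X)/((2*X)))/(X + 1/(¼)) = (X + (2*X)*(1/(2*X)))/(X + 4) = (X + 1)/(4 + X) = (1 + X)/(4 + X))
Y*V(21) = 38*((1 + 21)/(4 + 21)) = 38*(22/25) = 836/25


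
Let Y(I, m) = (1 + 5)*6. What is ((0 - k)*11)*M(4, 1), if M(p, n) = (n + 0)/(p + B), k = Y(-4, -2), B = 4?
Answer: -99/2 ≈ -49.500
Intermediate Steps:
Y(I, m) = 36 (Y(I, m) = 6*6 = 36)
k = 36
M(p, n) = n/(4 + p) (M(p, n) = (n + 0)/(p + 4) = n/(4 + p))
((0 - k)*11)*M(4, 1) = ((0 - 1*36)*11)*(1/(4 + 4)) = ((0 - 36)*11)*(1/8) = (-36*11)*(1*(⅛)) = -396*⅛ = -99/2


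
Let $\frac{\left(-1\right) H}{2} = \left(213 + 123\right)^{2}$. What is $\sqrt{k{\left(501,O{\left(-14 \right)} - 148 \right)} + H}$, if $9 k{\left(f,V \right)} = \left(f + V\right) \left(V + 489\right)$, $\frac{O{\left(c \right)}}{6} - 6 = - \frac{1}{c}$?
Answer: $\frac{2 i \sqrt{23093045}}{21} \approx 457.67 i$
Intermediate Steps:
$O{\left(c \right)} = 36 - \frac{6}{c}$ ($O{\left(c \right)} = 36 + 6 \left(- \frac{1}{c}\right) = 36 - \frac{6}{c}$)
$H = -225792$ ($H = - 2 \left(213 + 123\right)^{2} = - 2 \cdot 336^{2} = \left(-2\right) 112896 = -225792$)
$k{\left(f,V \right)} = \frac{\left(489 + V\right) \left(V + f\right)}{9}$ ($k{\left(f,V \right)} = \frac{\left(f + V\right) \left(V + 489\right)}{9} = \frac{\left(V + f\right) \left(489 + V\right)}{9} = \frac{\left(489 + V\right) \left(V + f\right)}{9}$)
$\sqrt{k{\left(501,O{\left(-14 \right)} - 148 \right)} + H} = \sqrt{\left(\frac{\left(\left(36 - \frac{6}{-14}\right) - 148\right)^{2}}{9} + \frac{163 \left(\left(36 - \frac{6}{-14}\right) - 148\right)}{3} + \frac{163}{3} \cdot 501 + \frac{1}{9} \left(\left(36 - \frac{6}{-14}\right) - 148\right) 501\right) - 225792} = \sqrt{\left(\frac{\left(\left(36 - - \frac{3}{7}\right) - 148\right)^{2}}{9} + \frac{163 \left(\left(36 - - \frac{3}{7}\right) - 148\right)}{3} + 27221 + \frac{1}{9} \left(\left(36 - - \frac{3}{7}\right) - 148\right) 501\right) - 225792} = \sqrt{\left(\frac{\left(\left(36 + \frac{3}{7}\right) - 148\right)^{2}}{9} + \frac{163 \left(\left(36 + \frac{3}{7}\right) - 148\right)}{3} + 27221 + \frac{1}{9} \left(\left(36 + \frac{3}{7}\right) - 148\right) 501\right) - 225792} = \sqrt{\left(\frac{\left(\frac{255}{7} - 148\right)^{2}}{9} + \frac{163 \left(\frac{255}{7} - 148\right)}{3} + 27221 + \frac{1}{9} \left(\frac{255}{7} - 148\right) 501\right) - 225792} = \sqrt{\left(\frac{\left(- \frac{781}{7}\right)^{2}}{9} + \frac{163}{3} \left(- \frac{781}{7}\right) + 27221 + \frac{1}{9} \left(- \frac{781}{7}\right) 501\right) - 225792} = \sqrt{\left(\frac{1}{9} \cdot \frac{609961}{49} - \frac{127303}{21} + 27221 - \frac{130427}{21}\right) - 225792} = \sqrt{\left(\frac{609961}{441} - \frac{127303}{21} + 27221 - \frac{130427}{21}\right) - 225792} = \sqrt{\frac{7202092}{441} - 225792} = \sqrt{- \frac{92372180}{441}} = \frac{2 i \sqrt{23093045}}{21}$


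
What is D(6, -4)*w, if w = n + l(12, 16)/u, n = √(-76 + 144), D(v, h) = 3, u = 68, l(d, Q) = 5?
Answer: 15/68 + 6*√17 ≈ 24.959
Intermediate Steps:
n = 2*√17 (n = √68 = 2*√17 ≈ 8.2462)
w = 5/68 + 2*√17 (w = 2*√17 + 5/68 = 5/68 + 2*√17 ≈ 8.3197)
D(6, -4)*w = 3*(5/68 + 2*√17) = 15/68 + 6*√17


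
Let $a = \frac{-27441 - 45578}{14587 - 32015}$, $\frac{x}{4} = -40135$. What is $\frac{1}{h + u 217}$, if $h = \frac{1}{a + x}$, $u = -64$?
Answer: $- \frac{2797818101}{38856097804116} \approx -7.2005 \cdot 10^{-5}$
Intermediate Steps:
$x = -160540$ ($x = 4 \left(-40135\right) = -160540$)
$a = \frac{73019}{17428}$ ($a = - \frac{73019}{-17428} = \left(-73019\right) \left(- \frac{1}{17428}\right) = \frac{73019}{17428} \approx 4.1898$)
$h = - \frac{17428}{2797818101}$ ($h = \frac{1}{\frac{73019}{17428} - 160540} = \frac{1}{- \frac{2797818101}{17428}} = - \frac{17428}{2797818101} \approx -6.2291 \cdot 10^{-6}$)
$\frac{1}{h + u 217} = \frac{1}{- \frac{17428}{2797818101} - 13888} = \frac{1}{- \frac{38856097804116}{2797818101}} = - \frac{2797818101}{38856097804116}$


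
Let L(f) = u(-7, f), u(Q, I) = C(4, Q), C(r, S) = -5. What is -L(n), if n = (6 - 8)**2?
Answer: 5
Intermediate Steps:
u(Q, I) = -5
n = 4 (n = (-2)**2 = 4)
L(f) = -5
-L(n) = -1*(-5) = 5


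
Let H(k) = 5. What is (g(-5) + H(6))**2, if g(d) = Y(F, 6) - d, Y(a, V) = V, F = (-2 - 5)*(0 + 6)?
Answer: 256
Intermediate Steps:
F = -42 (F = -7*6 = -42)
g(d) = 6 - d
(g(-5) + H(6))**2 = ((6 - 1*(-5)) + 5)**2 = ((6 + 5) + 5)**2 = (11 + 5)**2 = 16**2 = 256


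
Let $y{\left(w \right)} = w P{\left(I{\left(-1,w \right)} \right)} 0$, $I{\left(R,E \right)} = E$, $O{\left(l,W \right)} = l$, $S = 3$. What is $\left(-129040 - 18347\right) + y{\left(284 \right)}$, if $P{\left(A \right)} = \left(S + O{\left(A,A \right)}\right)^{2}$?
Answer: $-147387$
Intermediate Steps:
$P{\left(A \right)} = \left(3 + A\right)^{2}$
$y{\left(w \right)} = 0$ ($y{\left(w \right)} = w \left(3 + w\right)^{2} \cdot 0 = 0$)
$\left(-129040 - 18347\right) + y{\left(284 \right)} = \left(-129040 - 18347\right) + 0 = -147387 + 0 = -147387$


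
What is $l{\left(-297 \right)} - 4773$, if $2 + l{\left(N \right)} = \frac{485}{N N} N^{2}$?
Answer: $-4290$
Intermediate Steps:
$l{\left(N \right)} = 483$ ($l{\left(N \right)} = -2 + \frac{485}{N N} N^{2} = -2 + \frac{485}{N^{2}} N^{2} = -2 + 485 = 483$)
$l{\left(-297 \right)} - 4773 = 483 - 4773 = -4290$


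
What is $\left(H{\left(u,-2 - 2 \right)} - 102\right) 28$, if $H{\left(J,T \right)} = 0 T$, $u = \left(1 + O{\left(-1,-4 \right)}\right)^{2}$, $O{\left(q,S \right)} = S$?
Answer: $-2856$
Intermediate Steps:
$u = 9$ ($u = \left(1 - 4\right)^{2} = \left(-3\right)^{2} = 9$)
$H{\left(J,T \right)} = 0$
$\left(H{\left(u,-2 - 2 \right)} - 102\right) 28 = \left(0 - 102\right) 28 = \left(-102\right) 28 = -2856$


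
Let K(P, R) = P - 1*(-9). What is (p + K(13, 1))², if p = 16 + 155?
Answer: 37249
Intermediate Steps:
K(P, R) = 9 + P (K(P, R) = P + 9 = 9 + P)
p = 171
(p + K(13, 1))² = (171 + (9 + 13))² = (171 + 22)² = 193² = 37249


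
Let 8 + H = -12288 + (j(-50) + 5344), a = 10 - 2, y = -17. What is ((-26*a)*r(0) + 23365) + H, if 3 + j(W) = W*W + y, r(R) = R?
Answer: 18893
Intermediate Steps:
a = 8
j(W) = -20 + W² (j(W) = -3 + (W*W - 17) = -3 + (W² - 17) = -3 + (-17 + W²) = -20 + W²)
H = -4472 (H = -8 + (-12288 + ((-20 + (-50)²) + 5344)) = -8 + (-12288 + ((-20 + 2500) + 5344)) = -8 + (-12288 + (2480 + 5344)) = -8 + (-12288 + 7824) = -8 - 4464 = -4472)
((-26*a)*r(0) + 23365) + H = (-26*8*0 + 23365) - 4472 = (-208*0 + 23365) - 4472 = (0 + 23365) - 4472 = 23365 - 4472 = 18893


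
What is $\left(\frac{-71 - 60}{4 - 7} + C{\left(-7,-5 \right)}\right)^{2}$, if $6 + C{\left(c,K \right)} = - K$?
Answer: $\frac{16384}{9} \approx 1820.4$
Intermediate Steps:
$C{\left(c,K \right)} = -6 - K$
$\left(\frac{-71 - 60}{4 - 7} + C{\left(-7,-5 \right)}\right)^{2} = \left(\frac{-71 - 60}{4 - 7} - 1\right)^{2} = \left(- \frac{131}{-3} + \left(-6 + 5\right)\right)^{2} = \left(\left(-131\right) \left(- \frac{1}{3}\right) - 1\right)^{2} = \left(\frac{131}{3} - 1\right)^{2} = \left(\frac{128}{3}\right)^{2} = \frac{16384}{9}$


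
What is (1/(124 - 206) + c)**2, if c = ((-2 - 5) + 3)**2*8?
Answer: 110145025/6724 ≈ 16381.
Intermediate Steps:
c = 128 (c = (-7 + 3)**2*8 = (-4)**2*8 = 16*8 = 128)
(1/(124 - 206) + c)**2 = (1/(124 - 206) + 128)**2 = (1/(-82) + 128)**2 = (-1/82 + 128)**2 = (10495/82)**2 = 110145025/6724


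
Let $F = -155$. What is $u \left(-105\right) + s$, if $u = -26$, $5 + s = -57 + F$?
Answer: $2513$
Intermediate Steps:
$s = -217$ ($s = -5 - 212 = -217$)
$u \left(-105\right) + s = \left(-26\right) \left(-105\right) - 217 = 2730 - 217 = 2513$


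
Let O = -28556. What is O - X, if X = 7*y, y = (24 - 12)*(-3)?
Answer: -28304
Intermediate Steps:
y = -36 (y = 12*(-3) = -36)
X = -252 (X = 7*(-36) = -252)
O - X = -28556 - 1*(-252) = -28556 + 252 = -28304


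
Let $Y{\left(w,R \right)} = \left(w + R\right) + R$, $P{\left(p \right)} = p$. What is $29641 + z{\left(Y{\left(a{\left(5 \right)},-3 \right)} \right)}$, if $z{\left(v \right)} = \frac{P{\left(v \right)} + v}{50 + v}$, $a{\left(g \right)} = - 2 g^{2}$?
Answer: $\frac{88979}{3} \approx 29660.0$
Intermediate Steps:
$Y{\left(w,R \right)} = w + 2 R$ ($Y{\left(w,R \right)} = \left(R + w\right) + R = w + 2 R$)
$z{\left(v \right)} = \frac{2 v}{50 + v}$ ($z{\left(v \right)} = \frac{v + v}{50 + v} = \frac{2 v}{50 + v}$)
$29641 + z{\left(Y{\left(a{\left(5 \right)},-3 \right)} \right)} = 29641 + \frac{2 \left(- 2 \cdot 5^{2} + 2 \left(-3\right)\right)}{50 + \left(- 2 \cdot 5^{2} + 2 \left(-3\right)\right)} = 29641 + \frac{2 \left(\left(-2\right) 25 - 6\right)}{50 - 56} = 29641 + \frac{2 \left(-50 - 6\right)}{50 - 56} = 29641 + 2 \left(-56\right) \frac{1}{50 - 56} = 29641 + 2 \left(-56\right) \frac{1}{-6} = 29641 + 2 \left(-56\right) \left(- \frac{1}{6}\right) = 29641 + \frac{56}{3} = \frac{88979}{3}$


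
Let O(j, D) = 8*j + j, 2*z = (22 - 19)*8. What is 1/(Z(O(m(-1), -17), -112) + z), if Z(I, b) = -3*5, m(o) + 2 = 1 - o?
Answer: -1/3 ≈ -0.33333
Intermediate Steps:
z = 12 (z = ((22 - 19)*8)/2 = (3*8)/2 = (1/2)*24 = 12)
m(o) = -1 - o (m(o) = -2 + (1 - o) = -1 - o)
O(j, D) = 9*j
Z(I, b) = -15
1/(Z(O(m(-1), -17), -112) + z) = 1/(-15 + 12) = 1/(-3) = -1/3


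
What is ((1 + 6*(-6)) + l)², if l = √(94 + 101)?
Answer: (35 - √195)² ≈ 442.50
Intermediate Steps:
l = √195 ≈ 13.964
((1 + 6*(-6)) + l)² = ((1 + 6*(-6)) + √195)² = ((1 - 36) + √195)² = (-35 + √195)²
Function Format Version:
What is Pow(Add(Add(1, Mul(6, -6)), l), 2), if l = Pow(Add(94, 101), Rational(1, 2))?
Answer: Pow(Add(35, Mul(-1, Pow(195, Rational(1, 2)))), 2) ≈ 442.50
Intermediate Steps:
l = Pow(195, Rational(1, 2)) ≈ 13.964
Pow(Add(Add(1, Mul(6, -6)), l), 2) = Pow(Add(Add(1, Mul(6, -6)), Pow(195, Rational(1, 2))), 2) = Pow(Add(Add(1, -36), Pow(195, Rational(1, 2))), 2) = Pow(Add(-35, Pow(195, Rational(1, 2))), 2)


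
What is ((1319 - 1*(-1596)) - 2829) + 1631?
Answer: 1717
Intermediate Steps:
((1319 - 1*(-1596)) - 2829) + 1631 = ((1319 + 1596) - 2829) + 1631 = (2915 - 2829) + 1631 = 86 + 1631 = 1717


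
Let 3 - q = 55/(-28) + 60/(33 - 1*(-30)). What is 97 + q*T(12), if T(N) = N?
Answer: 1016/7 ≈ 145.14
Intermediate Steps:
q = 337/84 (q = 3 - (55/(-28) + 60/(33 - 1*(-30))) = 3 - (55*(-1/28) + 60/(33 + 30)) = 3 - (-55/28 + 60/63) = 3 - (-55/28 + 60*(1/63)) = 3 - (-55/28 + 20/21) = 3 - 1*(-85/84) = 3 + 85/84 = 337/84 ≈ 4.0119)
97 + q*T(12) = 97 + (337/84)*12 = 97 + 337/7 = 1016/7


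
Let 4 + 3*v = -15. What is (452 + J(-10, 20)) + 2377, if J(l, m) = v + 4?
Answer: 8480/3 ≈ 2826.7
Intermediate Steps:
v = -19/3 (v = -4/3 + (⅓)*(-15) = -4/3 - 5 = -19/3 ≈ -6.3333)
J(l, m) = -7/3 (J(l, m) = -19/3 + 4 = -7/3)
(452 + J(-10, 20)) + 2377 = (452 - 7/3) + 2377 = 1349/3 + 2377 = 8480/3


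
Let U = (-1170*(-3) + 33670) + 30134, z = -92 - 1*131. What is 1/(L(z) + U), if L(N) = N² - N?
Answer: 1/117266 ≈ 8.5276e-6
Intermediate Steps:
z = -223 (z = -92 - 131 = -223)
U = 67314 (U = (3510 + 33670) + 30134 = 37180 + 30134 = 67314)
1/(L(z) + U) = 1/(-223*(-1 - 223) + 67314) = 1/(-223*(-224) + 67314) = 1/(49952 + 67314) = 1/117266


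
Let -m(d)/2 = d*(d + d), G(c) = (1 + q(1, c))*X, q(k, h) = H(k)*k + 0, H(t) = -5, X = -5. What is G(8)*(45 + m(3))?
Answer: 180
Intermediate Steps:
q(k, h) = -5*k (q(k, h) = -5*k + 0 = -5*k)
G(c) = 20 (G(c) = (1 - 5*1)*(-5) = (1 - 5)*(-5) = -4*(-5) = 20)
m(d) = -4*d² (m(d) = -2*d*(d + d) = -2*d*2*d = -4*d²)
G(8)*(45 + m(3)) = 20*(45 - 4*3²) = 20*(45 - 4*9) = 20*(45 - 36) = 20*9 = 180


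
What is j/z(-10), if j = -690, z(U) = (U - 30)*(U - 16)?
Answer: -69/104 ≈ -0.66346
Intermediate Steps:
z(U) = (-30 + U)*(-16 + U)
j/z(-10) = -690/(480 + (-10)² - 46*(-10)) = -690/(480 + 100 + 460) = -690/1040 = -690*1/1040 = -69/104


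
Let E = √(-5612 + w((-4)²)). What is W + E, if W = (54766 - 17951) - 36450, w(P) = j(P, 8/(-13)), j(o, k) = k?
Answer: 365 + 2*I*√237133/13 ≈ 365.0 + 74.917*I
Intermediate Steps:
w(P) = -8/13 (w(P) = 8/(-13) = 8*(-1/13) = -8/13)
E = 2*I*√237133/13 (E = √(-5612 - 8/13) = √(-72964/13) = 2*I*√237133/13 ≈ 74.917*I)
W = 365 (W = 36815 - 36450 = 365)
W + E = 365 + 2*I*√237133/13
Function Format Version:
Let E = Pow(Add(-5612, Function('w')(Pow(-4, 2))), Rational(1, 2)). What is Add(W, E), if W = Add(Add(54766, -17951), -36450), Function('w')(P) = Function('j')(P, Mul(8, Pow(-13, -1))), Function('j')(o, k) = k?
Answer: Add(365, Mul(Rational(2, 13), I, Pow(237133, Rational(1, 2)))) ≈ Add(365.00, Mul(74.917, I))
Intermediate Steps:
Function('w')(P) = Rational(-8, 13) (Function('w')(P) = Mul(8, Pow(-13, -1)) = Mul(8, Rational(-1, 13)) = Rational(-8, 13))
E = Mul(Rational(2, 13), I, Pow(237133, Rational(1, 2))) (E = Pow(Add(-5612, Rational(-8, 13)), Rational(1, 2)) = Pow(Rational(-72964, 13), Rational(1, 2)) = Mul(Rational(2, 13), I, Pow(237133, Rational(1, 2))) ≈ Mul(74.917, I))
W = 365 (W = Add(36815, -36450) = 365)
Add(W, E) = Add(365, Mul(Rational(2, 13), I, Pow(237133, Rational(1, 2))))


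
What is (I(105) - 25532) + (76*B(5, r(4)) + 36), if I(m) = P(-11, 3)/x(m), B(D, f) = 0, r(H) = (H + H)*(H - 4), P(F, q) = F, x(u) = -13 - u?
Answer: -3008517/118 ≈ -25496.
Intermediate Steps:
r(H) = 2*H*(-4 + H) (r(H) = (2*H)*(-4 + H) = 2*H*(-4 + H))
I(m) = -11/(-13 - m)
(I(105) - 25532) + (76*B(5, r(4)) + 36) = (11/(13 + 105) - 25532) + (76*0 + 36) = (11/118 - 25532) + (0 + 36) = (11*(1/118) - 25532) + 36 = (11/118 - 25532) + 36 = -3012765/118 + 36 = -3008517/118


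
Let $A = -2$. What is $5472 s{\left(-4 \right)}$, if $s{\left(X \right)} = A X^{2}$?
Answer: $-175104$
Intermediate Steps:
$s{\left(X \right)} = - 2 X^{2}$
$5472 s{\left(-4 \right)} = 5472 \left(- 2 \left(-4\right)^{2}\right) = 5472 \left(\left(-2\right) 16\right) = 5472 \left(-32\right) = -175104$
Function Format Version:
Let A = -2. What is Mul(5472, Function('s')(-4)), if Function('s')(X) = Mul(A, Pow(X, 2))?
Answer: -175104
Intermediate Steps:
Function('s')(X) = Mul(-2, Pow(X, 2))
Mul(5472, Function('s')(-4)) = Mul(5472, Mul(-2, Pow(-4, 2))) = Mul(5472, Mul(-2, 16)) = Mul(5472, -32) = -175104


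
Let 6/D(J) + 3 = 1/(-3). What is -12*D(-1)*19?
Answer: 2052/5 ≈ 410.40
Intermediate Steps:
D(J) = -9/5 (D(J) = 6/(-3 + 1/(-3)) = 6/(-3 - ⅓) = 6/(-10/3) = 6*(-3/10) = -9/5)
-12*D(-1)*19 = -12*(-9/5)*19 = (108/5)*19 = 2052/5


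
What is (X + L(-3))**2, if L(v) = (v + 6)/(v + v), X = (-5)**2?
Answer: 2401/4 ≈ 600.25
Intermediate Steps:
X = 25
L(v) = (6 + v)/(2*v) (L(v) = (6 + v)/((2*v)) = (6 + v)*(1/(2*v)) = (6 + v)/(2*v))
(X + L(-3))**2 = (25 + (1/2)*(6 - 3)/(-3))**2 = (25 + (1/2)*(-1/3)*3)**2 = (25 - 1/2)**2 = (49/2)**2 = 2401/4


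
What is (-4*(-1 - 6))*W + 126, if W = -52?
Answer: -1330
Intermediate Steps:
(-4*(-1 - 6))*W + 126 = -4*(-1 - 6)*(-52) + 126 = -4*(-7)*(-52) + 126 = 28*(-52) + 126 = -1456 + 126 = -1330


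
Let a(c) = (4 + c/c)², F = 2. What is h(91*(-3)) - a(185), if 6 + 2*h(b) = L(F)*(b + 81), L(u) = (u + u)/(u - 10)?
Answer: 20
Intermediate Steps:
L(u) = 2*u/(-10 + u) (L(u) = (2*u)/(-10 + u) = 2*u/(-10 + u))
a(c) = 25 (a(c) = (4 + 1)² = 5² = 25)
h(b) = -93/4 - b/4 (h(b) = -3 + ((2*2/(-10 + 2))*(b + 81))/2 = -3 + ((2*2/(-8))*(81 + b))/2 = -3 + ((2*2*(-⅛))*(81 + b))/2 = -3 + (-(81 + b)/2)/2 = -3 + (-81/2 - b/2)/2 = -3 + (-81/4 - b/4) = -93/4 - b/4)
h(91*(-3)) - a(185) = (-93/4 - 91*(-3)/4) - 1*25 = (-93/4 - ¼*(-273)) - 25 = (-93/4 + 273/4) - 25 = 45 - 25 = 20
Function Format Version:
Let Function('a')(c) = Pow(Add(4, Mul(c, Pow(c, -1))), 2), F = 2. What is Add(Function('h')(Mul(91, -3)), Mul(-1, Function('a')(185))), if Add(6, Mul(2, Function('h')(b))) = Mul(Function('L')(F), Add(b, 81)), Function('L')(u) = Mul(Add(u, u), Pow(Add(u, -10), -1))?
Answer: 20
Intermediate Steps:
Function('L')(u) = Mul(2, u, Pow(Add(-10, u), -1)) (Function('L')(u) = Mul(Mul(2, u), Pow(Add(-10, u), -1)) = Mul(2, u, Pow(Add(-10, u), -1)))
Function('a')(c) = 25 (Function('a')(c) = Pow(Add(4, 1), 2) = Pow(5, 2) = 25)
Function('h')(b) = Add(Rational(-93, 4), Mul(Rational(-1, 4), b)) (Function('h')(b) = Add(-3, Mul(Rational(1, 2), Mul(Mul(2, 2, Pow(Add(-10, 2), -1)), Add(b, 81)))) = Add(-3, Mul(Rational(1, 2), Mul(Mul(2, 2, Pow(-8, -1)), Add(81, b)))) = Add(-3, Mul(Rational(1, 2), Mul(Mul(2, 2, Rational(-1, 8)), Add(81, b)))) = Add(-3, Mul(Rational(1, 2), Mul(Rational(-1, 2), Add(81, b)))) = Add(-3, Mul(Rational(1, 2), Add(Rational(-81, 2), Mul(Rational(-1, 2), b)))) = Add(-3, Add(Rational(-81, 4), Mul(Rational(-1, 4), b))) = Add(Rational(-93, 4), Mul(Rational(-1, 4), b)))
Add(Function('h')(Mul(91, -3)), Mul(-1, Function('a')(185))) = Add(Add(Rational(-93, 4), Mul(Rational(-1, 4), Mul(91, -3))), Mul(-1, 25)) = Add(Add(Rational(-93, 4), Mul(Rational(-1, 4), -273)), -25) = Add(Add(Rational(-93, 4), Rational(273, 4)), -25) = Add(45, -25) = 20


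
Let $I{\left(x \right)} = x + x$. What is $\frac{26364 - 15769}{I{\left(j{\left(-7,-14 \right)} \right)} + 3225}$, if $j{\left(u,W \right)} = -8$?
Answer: $\frac{10595}{3209} \approx 3.3017$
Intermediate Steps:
$I{\left(x \right)} = 2 x$
$\frac{26364 - 15769}{I{\left(j{\left(-7,-14 \right)} \right)} + 3225} = \frac{26364 - 15769}{2 \left(-8\right) + 3225} = \frac{10595}{-16 + 3225} = \frac{10595}{3209}$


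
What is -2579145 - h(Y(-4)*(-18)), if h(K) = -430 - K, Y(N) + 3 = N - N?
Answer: -2578661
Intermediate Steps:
Y(N) = -3 (Y(N) = -3 + (N - N) = -3 + 0 = -3)
-2579145 - h(Y(-4)*(-18)) = -2579145 - (-430 - (-3)*(-18)) = -2579145 - (-430 - 1*54) = -2579145 - (-430 - 54) = -2579145 - 1*(-484) = -2579145 + 484 = -2578661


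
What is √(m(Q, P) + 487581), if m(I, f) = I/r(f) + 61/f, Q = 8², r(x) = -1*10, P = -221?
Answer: 6*√16537234415/1105 ≈ 698.27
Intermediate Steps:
r(x) = -10
Q = 64
m(I, f) = 61/f - I/10 (m(I, f) = I/(-10) + 61/f = I*(-⅒) + 61/f = -I/10 + 61/f = 61/f - I/10)
√(m(Q, P) + 487581) = √((61/(-221) - ⅒*64) + 487581) = √((61*(-1/221) - 32/5) + 487581) = √((-61/221 - 32/5) + 487581) = √(-7377/1105 + 487581) = √(538769628/1105) = 6*√16537234415/1105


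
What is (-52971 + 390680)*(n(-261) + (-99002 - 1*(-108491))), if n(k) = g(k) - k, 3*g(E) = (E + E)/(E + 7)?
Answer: 418197549933/127 ≈ 3.2929e+9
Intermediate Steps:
g(E) = 2*E/(3*(7 + E)) (g(E) = ((E + E)/(E + 7))/3 = ((2*E)/(7 + E))/3 = (2*E/(7 + E))/3 = 2*E/(3*(7 + E)))
n(k) = -k + 2*k/(3*(7 + k)) (n(k) = 2*k/(3*(7 + k)) - k = -k + 2*k/(3*(7 + k)))
(-52971 + 390680)*(n(-261) + (-99002 - 1*(-108491))) = (-52971 + 390680)*((⅓)*(-261)*(-19 - 3*(-261))/(7 - 261) + (-99002 - 1*(-108491))) = 337709*((⅓)*(-261)*(-19 + 783)/(-254) + (-99002 + 108491)) = 337709*((⅓)*(-261)*(-1/254)*764 + 9489) = 337709*(33234/127 + 9489) = 337709*(1238337/127) = 418197549933/127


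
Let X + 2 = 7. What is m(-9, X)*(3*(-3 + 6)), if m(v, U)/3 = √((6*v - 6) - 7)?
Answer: 27*I*√67 ≈ 221.0*I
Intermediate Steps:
X = 5 (X = -2 + 7 = 5)
m(v, U) = 3*√(-13 + 6*v) (m(v, U) = 3*√((6*v - 6) - 7) = 3*√((-6 + 6*v) - 7) = 3*√(-13 + 6*v))
m(-9, X)*(3*(-3 + 6)) = (3*√(-13 + 6*(-9)))*(3*(-3 + 6)) = (3*√(-13 - 54))*(3*3) = (3*√(-67))*9 = (3*(I*√67))*9 = (3*I*√67)*9 = 27*I*√67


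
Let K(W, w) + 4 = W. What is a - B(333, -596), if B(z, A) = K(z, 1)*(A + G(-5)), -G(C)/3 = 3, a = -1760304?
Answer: -1561259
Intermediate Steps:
K(W, w) = -4 + W
G(C) = -9 (G(C) = -3*3 = -9)
B(z, A) = (-9 + A)*(-4 + z) (B(z, A) = (-4 + z)*(A - 9) = (-4 + z)*(-9 + A) = (-9 + A)*(-4 + z))
a - B(333, -596) = -1760304 - (-9 - 596)*(-4 + 333) = -1760304 - (-605)*329 = -1760304 - 1*(-199045) = -1760304 + 199045 = -1561259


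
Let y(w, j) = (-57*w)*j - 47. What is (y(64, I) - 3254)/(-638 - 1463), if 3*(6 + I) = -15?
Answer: -36827/2101 ≈ -17.528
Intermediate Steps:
I = -11 (I = -6 + (⅓)*(-15) = -6 - 5 = -11)
y(w, j) = -47 - 57*j*w (y(w, j) = -57*j*w - 47 = -47 - 57*j*w)
(y(64, I) - 3254)/(-638 - 1463) = ((-47 - 57*(-11)*64) - 3254)/(-638 - 1463) = ((-47 + 40128) - 3254)/(-2101) = (40081 - 3254)*(-1/2101) = 36827*(-1/2101) = -36827/2101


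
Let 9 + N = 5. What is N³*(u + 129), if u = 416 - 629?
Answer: 5376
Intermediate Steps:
N = -4 (N = -9 + 5 = -4)
u = -213
N³*(u + 129) = (-4)³*(-213 + 129) = -64*(-84) = 5376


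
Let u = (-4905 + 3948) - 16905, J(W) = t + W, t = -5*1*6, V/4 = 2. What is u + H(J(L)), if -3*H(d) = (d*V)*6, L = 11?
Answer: -17558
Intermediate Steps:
V = 8 (V = 4*2 = 8)
t = -30 (t = -5*6 = -30)
J(W) = -30 + W
u = -17862 (u = -957 - 16905 = -17862)
H(d) = -16*d (H(d) = -d*8*6/3 = -8*d*6/3 = -16*d)
u + H(J(L)) = -17862 - 16*(-30 + 11) = -17862 - 16*(-19) = -17862 + 304 = -17558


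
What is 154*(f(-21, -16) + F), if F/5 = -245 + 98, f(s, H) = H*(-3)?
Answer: -105798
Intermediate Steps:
f(s, H) = -3*H
F = -735 (F = 5*(-245 + 98) = 5*(-147) = -735)
154*(f(-21, -16) + F) = 154*(-3*(-16) - 735) = 154*(48 - 735) = 154*(-687) = -105798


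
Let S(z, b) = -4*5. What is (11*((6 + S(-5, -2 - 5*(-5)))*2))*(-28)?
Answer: 8624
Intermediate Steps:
S(z, b) = -20
(11*((6 + S(-5, -2 - 5*(-5)))*2))*(-28) = (11*((6 - 20)*2))*(-28) = (11*(-14*2))*(-28) = (11*(-28))*(-28) = -308*(-28) = 8624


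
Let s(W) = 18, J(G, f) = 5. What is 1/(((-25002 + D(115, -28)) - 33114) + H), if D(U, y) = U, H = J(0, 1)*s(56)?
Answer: -1/57911 ≈ -1.7268e-5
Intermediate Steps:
H = 90 (H = 5*18 = 90)
1/(((-25002 + D(115, -28)) - 33114) + H) = 1/(((-25002 + 115) - 33114) + 90) = 1/((-24887 - 33114) + 90) = 1/(-58001 + 90) = 1/(-57911) = -1/57911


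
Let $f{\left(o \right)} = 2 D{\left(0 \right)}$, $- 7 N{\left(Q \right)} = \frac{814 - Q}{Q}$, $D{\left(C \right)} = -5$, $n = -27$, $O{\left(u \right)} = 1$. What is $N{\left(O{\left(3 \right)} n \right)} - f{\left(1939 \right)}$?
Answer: $\frac{2731}{189} \approx 14.45$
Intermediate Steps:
$N{\left(Q \right)} = - \frac{814 - Q}{7 Q}$ ($N{\left(Q \right)} = - \frac{\left(814 - Q\right) \frac{1}{Q}}{7} = - \frac{\frac{1}{Q} \left(814 - Q\right)}{7} = - \frac{814 - Q}{7 Q}$)
$f{\left(o \right)} = -10$ ($f{\left(o \right)} = 2 \left(-5\right) = -10$)
$N{\left(O{\left(3 \right)} n \right)} - f{\left(1939 \right)} = \frac{-814 + 1 \left(-27\right)}{7 \cdot 1 \left(-27\right)} - -10 = \frac{-814 - 27}{7 \left(-27\right)} + 10 = \frac{1}{7} \left(- \frac{1}{27}\right) \left(-841\right) + 10 = \frac{841}{189} + 10 = \frac{2731}{189}$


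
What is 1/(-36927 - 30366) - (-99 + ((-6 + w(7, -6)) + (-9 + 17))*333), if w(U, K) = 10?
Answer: -262240822/67293 ≈ -3897.0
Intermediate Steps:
1/(-36927 - 30366) - (-99 + ((-6 + w(7, -6)) + (-9 + 17))*333) = 1/(-36927 - 30366) - (-99 + ((-6 + 10) + (-9 + 17))*333) = 1/(-67293) - (-99 + (4 + 8)*333) = -1/67293 - (-99 + 12*333) = -1/67293 - (-99 + 3996) = -1/67293 - 1*3897 = -1/67293 - 3897 = -262240822/67293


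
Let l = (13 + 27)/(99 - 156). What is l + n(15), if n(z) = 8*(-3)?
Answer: -1408/57 ≈ -24.702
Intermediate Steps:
n(z) = -24
l = -40/57 (l = 40/(-57) = 40*(-1/57) = -40/57 ≈ -0.70175)
l + n(15) = -40/57 - 24 = -1408/57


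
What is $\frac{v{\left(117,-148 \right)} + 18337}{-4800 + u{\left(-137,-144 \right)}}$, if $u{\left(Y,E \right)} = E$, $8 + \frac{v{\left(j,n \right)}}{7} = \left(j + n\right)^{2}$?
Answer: $- \frac{521}{103} \approx -5.0583$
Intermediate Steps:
$v{\left(j,n \right)} = -56 + 7 \left(j + n\right)^{2}$
$\frac{v{\left(117,-148 \right)} + 18337}{-4800 + u{\left(-137,-144 \right)}} = \frac{\left(-56 + 7 \left(117 - 148\right)^{2}\right) + 18337}{-4800 - 144} = \frac{\left(-56 + 7 \left(-31\right)^{2}\right) + 18337}{-4944} = \left(\left(-56 + 7 \cdot 961\right) + 18337\right) \left(- \frac{1}{4944}\right) = \left(\left(-56 + 6727\right) + 18337\right) \left(- \frac{1}{4944}\right) = \left(6671 + 18337\right) \left(- \frac{1}{4944}\right) = 25008 \left(- \frac{1}{4944}\right) = - \frac{521}{103}$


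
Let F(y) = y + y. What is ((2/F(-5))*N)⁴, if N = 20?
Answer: 256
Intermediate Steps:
F(y) = 2*y
((2/F(-5))*N)⁴ = ((2/((2*(-5))))*20)⁴ = ((2/(-10))*20)⁴ = ((2*(-⅒))*20)⁴ = (-⅕*20)⁴ = (-4)⁴ = 256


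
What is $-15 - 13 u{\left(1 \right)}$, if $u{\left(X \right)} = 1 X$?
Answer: $-28$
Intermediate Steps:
$u{\left(X \right)} = X$
$-15 - 13 u{\left(1 \right)} = -15 - 13 = -28$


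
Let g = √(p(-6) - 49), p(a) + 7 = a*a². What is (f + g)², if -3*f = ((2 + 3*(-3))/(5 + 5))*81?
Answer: 8521/100 + 756*I*√17/5 ≈ 85.21 + 623.41*I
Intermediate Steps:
p(a) = -7 + a³ (p(a) = -7 + a*a² = -7 + a³)
g = 4*I*√17 (g = √((-7 + (-6)³) - 49) = √((-7 - 216) - 49) = √(-223 - 49) = √(-272) = 4*I*√17 ≈ 16.492*I)
f = 189/10 (f = -(2 + 3*(-3))/(5 + 5)*81/3 = -(2 - 9)/10*81/3 = -(-7*⅒)*81/3 = -(-7)*81/30 = -⅓*(-567/10) = 189/10 ≈ 18.900)
(f + g)² = (189/10 + 4*I*√17)²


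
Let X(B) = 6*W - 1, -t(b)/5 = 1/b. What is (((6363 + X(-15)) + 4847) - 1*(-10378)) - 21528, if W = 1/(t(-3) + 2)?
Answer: 667/11 ≈ 60.636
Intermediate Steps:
t(b) = -5/b
W = 3/11 (W = 1/(-5/(-3) + 2) = 1/(-5*(-1/3) + 2) = 1/(5/3 + 2) = 1/(11/3) = 3/11 ≈ 0.27273)
X(B) = 7/11 (X(B) = 6*(3/11) - 1 = 18/11 - 1 = 7/11)
(((6363 + X(-15)) + 4847) - 1*(-10378)) - 21528 = (((6363 + 7/11) + 4847) - 1*(-10378)) - 21528 = ((70000/11 + 4847) + 10378) - 21528 = (123317/11 + 10378) - 21528 = 237475/11 - 21528 = 667/11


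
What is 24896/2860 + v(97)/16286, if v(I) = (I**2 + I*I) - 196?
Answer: 57339397/5822245 ≈ 9.8483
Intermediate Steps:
v(I) = -196 + 2*I**2 (v(I) = (I**2 + I**2) - 196 = 2*I**2 - 196 = -196 + 2*I**2)
24896/2860 + v(97)/16286 = 24896/2860 + (-196 + 2*97**2)/16286 = 24896*(1/2860) + (-196 + 2*9409)*(1/16286) = 6224/715 + (-196 + 18818)*(1/16286) = 6224/715 + 18622*(1/16286) = 6224/715 + 9311/8143 = 57339397/5822245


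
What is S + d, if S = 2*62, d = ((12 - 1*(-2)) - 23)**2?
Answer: 205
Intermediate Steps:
d = 81 (d = ((12 + 2) - 23)**2 = (14 - 23)**2 = (-9)**2 = 81)
S = 124
S + d = 124 + 81 = 205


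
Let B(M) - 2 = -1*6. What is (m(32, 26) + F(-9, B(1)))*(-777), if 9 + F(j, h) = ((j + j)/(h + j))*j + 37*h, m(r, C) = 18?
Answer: 1529913/13 ≈ 1.1769e+5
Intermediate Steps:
B(M) = -4 (B(M) = 2 - 1*6 = 2 - 6 = -4)
F(j, h) = -9 + 37*h + 2*j²/(h + j) (F(j, h) = -9 + (((j + j)/(h + j))*j + 37*h) = -9 + (((2*j)/(h + j))*j + 37*h) = -9 + ((2*j/(h + j))*j + 37*h) = -9 + (2*j²/(h + j) + 37*h) = -9 + (37*h + 2*j²/(h + j)) = -9 + 37*h + 2*j²/(h + j))
(m(32, 26) + F(-9, B(1)))*(-777) = (18 + (-9*(-4) - 9*(-9) + 2*(-9)² + 37*(-4)² + 37*(-4)*(-9))/(-4 - 9))*(-777) = (18 + (36 + 81 + 2*81 + 37*16 + 1332)/(-13))*(-777) = (18 - (36 + 81 + 162 + 592 + 1332)/13)*(-777) = (18 - 1/13*2203)*(-777) = (18 - 2203/13)*(-777) = -1969/13*(-777) = 1529913/13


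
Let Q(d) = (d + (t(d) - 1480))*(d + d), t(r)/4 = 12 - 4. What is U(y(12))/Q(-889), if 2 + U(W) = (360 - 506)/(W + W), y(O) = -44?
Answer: -5/60942728 ≈ -8.2044e-8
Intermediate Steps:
t(r) = 32 (t(r) = 4*(12 - 4) = 4*8 = 32)
U(W) = -2 - 73/W (U(W) = -2 + (360 - 506)/(W + W) = -2 - 146*1/(2*W) = -2 - 73/W)
Q(d) = 2*d*(-1448 + d) (Q(d) = (d + (32 - 1480))*(d + d) = (d - 1448)*(2*d) = (-1448 + d)*(2*d) = 2*d*(-1448 + d))
U(y(12))/Q(-889) = (-2 - 73/(-44))/((2*(-889)*(-1448 - 889))) = (-2 - 73*(-1/44))/((2*(-889)*(-2337))) = (-2 + 73/44)/4155186 = -15/44*1/4155186 = -5/60942728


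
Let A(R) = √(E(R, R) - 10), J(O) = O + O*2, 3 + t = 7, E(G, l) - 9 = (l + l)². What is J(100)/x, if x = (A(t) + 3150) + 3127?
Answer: 941550/19700333 - 450*√7/19700333 ≈ 0.047733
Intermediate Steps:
E(G, l) = 9 + 4*l² (E(G, l) = 9 + (l + l)² = 9 + (2*l)² = 9 + 4*l²)
t = 4 (t = -3 + 7 = 4)
J(O) = 3*O (J(O) = O + 2*O = 3*O)
A(R) = √(-1 + 4*R²) (A(R) = √((9 + 4*R²) - 10) = √(-1 + 4*R²))
x = 6277 + 3*√7 (x = (√(-1 + 4*4²) + 3150) + 3127 = (√(-1 + 4*16) + 3150) + 3127 = (√(-1 + 64) + 3150) + 3127 = (√63 + 3150) + 3127 = (3*√7 + 3150) + 3127 = (3150 + 3*√7) + 3127 = 6277 + 3*√7 ≈ 6284.9)
J(100)/x = (3*100)/(6277 + 3*√7) = 300/(6277 + 3*√7)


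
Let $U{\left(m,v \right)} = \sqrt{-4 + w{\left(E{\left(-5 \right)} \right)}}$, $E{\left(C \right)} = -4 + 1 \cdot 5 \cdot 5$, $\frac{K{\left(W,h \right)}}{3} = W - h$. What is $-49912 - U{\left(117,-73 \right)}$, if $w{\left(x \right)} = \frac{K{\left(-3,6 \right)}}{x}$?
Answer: $-49912 - \frac{i \sqrt{259}}{7} \approx -49912.0 - 2.2991 i$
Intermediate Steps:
$K{\left(W,h \right)} = - 3 h + 3 W$ ($K{\left(W,h \right)} = 3 \left(W - h\right) = - 3 h + 3 W$)
$E{\left(C \right)} = 21$ ($E{\left(C \right)} = -4 + 5 \cdot 5 = -4 + 25 = 21$)
$w{\left(x \right)} = - \frac{27}{x}$ ($w{\left(x \right)} = \frac{\left(-3\right) 6 + 3 \left(-3\right)}{x} = \frac{-18 - 9}{x} = - \frac{27}{x}$)
$U{\left(m,v \right)} = \frac{i \sqrt{259}}{7}$ ($U{\left(m,v \right)} = \sqrt{-4 - \frac{27}{21}} = \sqrt{-4 - \frac{9}{7}} = \sqrt{- \frac{37}{7}} = \frac{i \sqrt{259}}{7}$)
$-49912 - U{\left(117,-73 \right)} = -49912 - \frac{i \sqrt{259}}{7}$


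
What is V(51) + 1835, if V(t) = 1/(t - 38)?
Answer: 23856/13 ≈ 1835.1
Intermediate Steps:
V(t) = 1/(-38 + t)
V(51) + 1835 = 1/(-38 + 51) + 1835 = 1/13 + 1835 = 23856/13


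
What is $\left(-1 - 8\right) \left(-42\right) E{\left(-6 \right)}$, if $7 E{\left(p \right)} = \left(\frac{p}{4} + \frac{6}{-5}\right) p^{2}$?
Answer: $- \frac{26244}{5} \approx -5248.8$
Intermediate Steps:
$E{\left(p \right)} = \frac{p^{2} \left(- \frac{6}{5} + \frac{p}{4}\right)}{7}$ ($E{\left(p \right)} = \frac{\left(\frac{p}{4} + \frac{6}{-5}\right) p^{2}}{7} = \frac{\left(p \frac{1}{4} + 6 \left(- \frac{1}{5}\right)\right) p^{2}}{7} = \frac{\left(\frac{p}{4} - \frac{6}{5}\right) p^{2}}{7} = \frac{\left(- \frac{6}{5} + \frac{p}{4}\right) p^{2}}{7} = \frac{p^{2} \left(- \frac{6}{5} + \frac{p}{4}\right)}{7}$)
$\left(-1 - 8\right) \left(-42\right) E{\left(-6 \right)} = \left(-1 - 8\right) \left(-42\right) \frac{\left(-6\right)^{2} \left(-24 + 5 \left(-6\right)\right)}{140} = \left(-9\right) \left(-42\right) \frac{1}{140} \cdot 36 \left(-24 - 30\right) = 378 \cdot \frac{1}{140} \cdot 36 \left(-54\right) = 378 \left(- \frac{486}{35}\right) = - \frac{26244}{5}$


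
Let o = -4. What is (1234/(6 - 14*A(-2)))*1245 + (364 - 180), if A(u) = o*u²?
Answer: 157865/23 ≈ 6863.7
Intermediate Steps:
A(u) = -4*u²
(1234/(6 - 14*A(-2)))*1245 + (364 - 180) = (1234/(6 - (-56)*(-2)²))*1245 + (364 - 180) = (1234/(6 - (-56)*4))*1245 + 184 = (1234/(6 - 14*(-16)))*1245 + 184 = (1234/(6 + 224))*1245 + 184 = (1234/230)*1245 + 184 = (1234*(1/230))*1245 + 184 = (617/115)*1245 + 184 = 153633/23 + 184 = 157865/23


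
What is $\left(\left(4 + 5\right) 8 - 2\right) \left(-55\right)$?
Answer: $-3850$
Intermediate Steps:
$\left(\left(4 + 5\right) 8 - 2\right) \left(-55\right) = \left(9 \cdot 8 - 2\right) \left(-55\right) = \left(72 - 2\right) \left(-55\right) = 70 \left(-55\right) = -3850$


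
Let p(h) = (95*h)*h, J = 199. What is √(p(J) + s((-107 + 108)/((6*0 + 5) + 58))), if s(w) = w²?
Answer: 4*√933234691/63 ≈ 1939.6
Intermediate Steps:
p(h) = 95*h²
√(p(J) + s((-107 + 108)/((6*0 + 5) + 58))) = √(95*199² + ((-107 + 108)/((6*0 + 5) + 58))²) = √(95*39601 + (1/((0 + 5) + 58))²) = √(3762095 + (1/(5 + 58))²) = √(3762095 + (1/63)²) = √(3762095 + 1/3969) = √(14931755056/3969) = 4*√933234691/63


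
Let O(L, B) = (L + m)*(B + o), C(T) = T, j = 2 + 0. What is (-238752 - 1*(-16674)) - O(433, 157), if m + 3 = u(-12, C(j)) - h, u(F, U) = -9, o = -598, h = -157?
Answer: 32820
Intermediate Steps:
j = 2
m = 145 (m = -3 + (-9 - 1*(-157)) = -3 + (-9 + 157) = -3 + 148 = 145)
O(L, B) = (-598 + B)*(145 + L) (O(L, B) = (L + 145)*(B - 598) = (145 + L)*(-598 + B) = (-598 + B)*(145 + L))
(-238752 - 1*(-16674)) - O(433, 157) = (-238752 - 1*(-16674)) - (-86710 - 598*433 + 145*157 + 157*433) = (-238752 + 16674) - (-86710 - 258934 + 22765 + 67981) = -222078 - 1*(-254898) = -222078 + 254898 = 32820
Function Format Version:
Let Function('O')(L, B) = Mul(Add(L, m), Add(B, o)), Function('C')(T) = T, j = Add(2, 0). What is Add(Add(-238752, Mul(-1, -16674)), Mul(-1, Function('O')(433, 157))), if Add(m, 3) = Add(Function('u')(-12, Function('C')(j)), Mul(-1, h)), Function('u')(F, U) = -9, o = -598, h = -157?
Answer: 32820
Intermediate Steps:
j = 2
m = 145 (m = Add(-3, Add(-9, Mul(-1, -157))) = Add(-3, Add(-9, 157)) = Add(-3, 148) = 145)
Function('O')(L, B) = Mul(Add(-598, B), Add(145, L)) (Function('O')(L, B) = Mul(Add(L, 145), Add(B, -598)) = Mul(Add(145, L), Add(-598, B)) = Mul(Add(-598, B), Add(145, L)))
Add(Add(-238752, Mul(-1, -16674)), Mul(-1, Function('O')(433, 157))) = Add(Add(-238752, Mul(-1, -16674)), Mul(-1, Add(-86710, Mul(-598, 433), Mul(145, 157), Mul(157, 433)))) = Add(Add(-238752, 16674), Mul(-1, Add(-86710, -258934, 22765, 67981))) = Add(-222078, Mul(-1, -254898)) = Add(-222078, 254898) = 32820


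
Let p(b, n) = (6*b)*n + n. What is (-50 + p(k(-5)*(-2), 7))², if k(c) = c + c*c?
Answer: 2968729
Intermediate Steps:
k(c) = c + c²
p(b, n) = n + 6*b*n (p(b, n) = 6*b*n + n = n + 6*b*n)
(-50 + p(k(-5)*(-2), 7))² = (-50 + 7*(1 + 6*(-5*(1 - 5)*(-2))))² = (-50 + 7*(1 + 6*(-5*(-4)*(-2))))² = (-50 + 7*(1 + 6*(20*(-2))))² = (-50 + 7*(1 + 6*(-40)))² = (-50 + 7*(1 - 240))² = (-50 + 7*(-239))² = (-50 - 1673)² = (-1723)² = 2968729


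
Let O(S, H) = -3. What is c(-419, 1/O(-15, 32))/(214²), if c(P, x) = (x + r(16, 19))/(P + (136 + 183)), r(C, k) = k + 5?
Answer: -71/13738800 ≈ -5.1678e-6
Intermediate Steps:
r(C, k) = 5 + k
c(P, x) = (24 + x)/(319 + P) (c(P, x) = (x + (5 + 19))/(P + (136 + 183)) = (x + 24)/(P + 319) = (24 + x)/(319 + P))
c(-419, 1/O(-15, 32))/(214²) = ((24 + 1/(-3))/(319 - 419))/(214²) = ((24 - ⅓)/(-100))/45796 = -1/100*71/3*(1/45796) = -71/300*1/45796 = -71/13738800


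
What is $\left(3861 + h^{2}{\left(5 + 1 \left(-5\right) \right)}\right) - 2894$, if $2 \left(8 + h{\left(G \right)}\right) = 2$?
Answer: $1016$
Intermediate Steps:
$h{\left(G \right)} = -7$ ($h{\left(G \right)} = -8 + \frac{1}{2} \cdot 2 = -8 + 1 = -7$)
$\left(3861 + h^{2}{\left(5 + 1 \left(-5\right) \right)}\right) - 2894 = \left(3861 + \left(-7\right)^{2}\right) - 2894 = \left(3861 + 49\right) - 2894 = 3910 - 2894 = 1016$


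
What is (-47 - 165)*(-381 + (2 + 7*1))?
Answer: 78864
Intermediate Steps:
(-47 - 165)*(-381 + (2 + 7*1)) = -212*(-381 + (2 + 7)) = -212*(-381 + 9) = -212*(-372) = 78864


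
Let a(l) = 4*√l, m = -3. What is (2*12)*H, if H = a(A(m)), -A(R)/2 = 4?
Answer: 192*I*√2 ≈ 271.53*I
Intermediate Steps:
A(R) = -8 (A(R) = -2*4 = -8)
H = 8*I*√2 (H = 4*√(-8) = 4*(2*I*√2) = 8*I*√2 ≈ 11.314*I)
(2*12)*H = (2*12)*(8*I*√2) = 24*(8*I*√2) = 192*I*√2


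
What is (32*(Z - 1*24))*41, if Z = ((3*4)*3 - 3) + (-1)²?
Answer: 13120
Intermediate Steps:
Z = 34 (Z = (12*3 - 3) + 1 = (36 - 3) + 1 = 33 + 1 = 34)
(32*(Z - 1*24))*41 = (32*(34 - 1*24))*41 = (32*(34 - 24))*41 = (32*10)*41 = 320*41 = 13120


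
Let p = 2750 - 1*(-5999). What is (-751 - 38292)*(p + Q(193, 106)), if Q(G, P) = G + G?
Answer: -356657805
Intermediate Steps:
p = 8749 (p = 2750 + 5999 = 8749)
Q(G, P) = 2*G
(-751 - 38292)*(p + Q(193, 106)) = (-751 - 38292)*(8749 + 2*193) = -39043*(8749 + 386) = -39043*9135 = -356657805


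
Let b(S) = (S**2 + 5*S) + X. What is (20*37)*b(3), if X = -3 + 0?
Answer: 15540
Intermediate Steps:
X = -3
b(S) = -3 + S**2 + 5*S (b(S) = (S**2 + 5*S) - 3 = -3 + S**2 + 5*S)
(20*37)*b(3) = (20*37)*(-3 + 3**2 + 5*3) = 740*(-3 + 9 + 15) = 740*21 = 15540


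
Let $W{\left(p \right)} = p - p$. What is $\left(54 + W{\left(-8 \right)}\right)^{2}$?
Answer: $2916$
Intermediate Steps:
$W{\left(p \right)} = 0$
$\left(54 + W{\left(-8 \right)}\right)^{2} = \left(54 + 0\right)^{2} = 54^{2} = 2916$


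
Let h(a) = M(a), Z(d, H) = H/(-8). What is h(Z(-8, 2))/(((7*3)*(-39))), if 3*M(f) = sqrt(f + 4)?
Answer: -sqrt(15)/4914 ≈ -0.00078815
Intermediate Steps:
Z(d, H) = -H/8 (Z(d, H) = H*(-1/8) = -H/8)
M(f) = sqrt(4 + f)/3 (M(f) = sqrt(f + 4)/3 = sqrt(4 + f)/3)
h(a) = sqrt(4 + a)/3
h(Z(-8, 2))/(((7*3)*(-39))) = (sqrt(4 - 1/8*2)/3)/(((7*3)*(-39))) = (sqrt(4 - 1/4)/3)/((21*(-39))) = (sqrt(15/4)/3)/(-819) = ((sqrt(15)/2)/3)*(-1/819) = (sqrt(15)/6)*(-1/819) = -sqrt(15)/4914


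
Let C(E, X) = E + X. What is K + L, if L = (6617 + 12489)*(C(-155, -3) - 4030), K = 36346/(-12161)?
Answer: -973073736754/12161 ≈ -8.0016e+7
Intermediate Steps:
K = -36346/12161 (K = 36346*(-1/12161) = -36346/12161 ≈ -2.9887)
L = -80015928 (L = (6617 + 12489)*((-155 - 3) - 4030) = 19106*(-158 - 4030) = 19106*(-4188) = -80015928)
K + L = -36346/12161 - 80015928 = -973073736754/12161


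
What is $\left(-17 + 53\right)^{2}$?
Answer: $1296$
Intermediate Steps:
$\left(-17 + 53\right)^{2} = 36^{2} = 1296$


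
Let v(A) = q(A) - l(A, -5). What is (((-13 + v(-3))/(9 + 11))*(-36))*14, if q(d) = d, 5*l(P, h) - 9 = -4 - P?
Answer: 11088/25 ≈ 443.52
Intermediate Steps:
l(P, h) = 1 - P/5 (l(P, h) = 9/5 + (-4 - P)/5 = 9/5 + (-⅘ - P/5) = 1 - P/5)
v(A) = -1 + 6*A/5 (v(A) = A - (1 - A/5) = A + (-1 + A/5) = -1 + 6*A/5)
(((-13 + v(-3))/(9 + 11))*(-36))*14 = (((-13 + (-1 + (6/5)*(-3)))/(9 + 11))*(-36))*14 = (((-13 + (-1 - 18/5))/20)*(-36))*14 = (((-13 - 23/5)*(1/20))*(-36))*14 = (-88/5*1/20*(-36))*14 = -22/25*(-36)*14 = (792/25)*14 = 11088/25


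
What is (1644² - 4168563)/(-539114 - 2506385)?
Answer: 1465827/3045499 ≈ 0.48131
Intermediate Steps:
(1644² - 4168563)/(-539114 - 2506385) = (2702736 - 4168563)/(-3045499) = -1465827*(-1/3045499) = 1465827/3045499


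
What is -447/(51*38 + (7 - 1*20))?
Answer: -447/1925 ≈ -0.23221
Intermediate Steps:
-447/(51*38 + (7 - 1*20)) = -447/(1938 + (7 - 20)) = -447/(1938 - 13) = -447/1925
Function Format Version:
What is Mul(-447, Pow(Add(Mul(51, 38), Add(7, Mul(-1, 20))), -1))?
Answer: Rational(-447, 1925) ≈ -0.23221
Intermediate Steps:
Mul(-447, Pow(Add(Mul(51, 38), Add(7, Mul(-1, 20))), -1)) = Mul(-447, Pow(Add(1938, Add(7, -20)), -1)) = Mul(-447, Pow(Add(1938, -13), -1)) = Mul(-447, Pow(1925, -1)) = Mul(-447, Rational(1, 1925)) = Rational(-447, 1925)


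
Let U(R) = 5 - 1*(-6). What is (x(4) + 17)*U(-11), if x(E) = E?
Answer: 231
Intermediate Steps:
U(R) = 11 (U(R) = 5 + 6 = 11)
(x(4) + 17)*U(-11) = (4 + 17)*11 = 21*11 = 231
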